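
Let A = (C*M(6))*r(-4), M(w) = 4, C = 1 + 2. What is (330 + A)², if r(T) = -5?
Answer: 72900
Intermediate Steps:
C = 3
A = -60 (A = (3*4)*(-5) = 12*(-5) = -60)
(330 + A)² = (330 - 60)² = 270² = 72900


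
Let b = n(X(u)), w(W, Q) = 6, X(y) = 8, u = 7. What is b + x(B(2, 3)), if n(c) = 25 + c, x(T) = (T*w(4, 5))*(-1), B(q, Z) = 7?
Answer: -9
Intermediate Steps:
x(T) = -6*T (x(T) = (T*6)*(-1) = (6*T)*(-1) = -6*T)
b = 33 (b = 25 + 8 = 33)
b + x(B(2, 3)) = 33 - 6*7 = 33 - 42 = -9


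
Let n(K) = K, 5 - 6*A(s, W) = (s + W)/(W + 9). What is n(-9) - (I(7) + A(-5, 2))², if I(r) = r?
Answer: -77401/1089 ≈ -71.075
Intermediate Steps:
A(s, W) = ⅚ - (W + s)/(6*(9 + W)) (A(s, W) = ⅚ - (s + W)/(6*(W + 9)) = ⅚ - (W + s)/(6*(9 + W)))
n(-9) - (I(7) + A(-5, 2))² = -9 - (7 + (45 - 1*(-5) + 4*2)/(6*(9 + 2)))² = -9 - (7 + (⅙)*(45 + 5 + 8)/11)² = -9 - (7 + (⅙)*(1/11)*58)² = -9 - (7 + 29/33)² = -9 - (260/33)² = -9 - 1*67600/1089 = -9 - 67600/1089 = -77401/1089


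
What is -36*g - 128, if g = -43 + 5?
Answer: 1240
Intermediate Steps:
g = -38
-36*g - 128 = -36*(-38) - 128 = 1368 - 128 = 1240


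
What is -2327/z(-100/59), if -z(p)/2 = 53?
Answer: 2327/106 ≈ 21.953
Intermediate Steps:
z(p) = -106 (z(p) = -2*53 = -106)
-2327/z(-100/59) = -2327/(-106) = -2327*(-1/106) = 2327/106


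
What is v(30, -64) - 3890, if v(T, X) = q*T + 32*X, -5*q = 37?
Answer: -6160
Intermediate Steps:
q = -37/5 (q = -1/5*37 = -37/5 ≈ -7.4000)
v(T, X) = 32*X - 37*T/5 (v(T, X) = -37*T/5 + 32*X = 32*X - 37*T/5)
v(30, -64) - 3890 = (32*(-64) - 37/5*30) - 3890 = (-2048 - 222) - 3890 = -2270 - 3890 = -6160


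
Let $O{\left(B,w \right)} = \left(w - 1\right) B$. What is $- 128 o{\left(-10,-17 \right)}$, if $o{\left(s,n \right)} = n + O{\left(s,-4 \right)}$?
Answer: $-4224$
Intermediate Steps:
$O{\left(B,w \right)} = B \left(-1 + w\right)$ ($O{\left(B,w \right)} = \left(-1 + w\right) B = B \left(-1 + w\right)$)
$o{\left(s,n \right)} = n - 5 s$ ($o{\left(s,n \right)} = n + s \left(-1 - 4\right) = n + s \left(-5\right) = n - 5 s$)
$- 128 o{\left(-10,-17 \right)} = - 128 \left(-17 - -50\right) = - 128 \left(-17 + 50\right) = \left(-128\right) 33 = -4224$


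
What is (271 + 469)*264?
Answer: 195360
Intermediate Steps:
(271 + 469)*264 = 740*264 = 195360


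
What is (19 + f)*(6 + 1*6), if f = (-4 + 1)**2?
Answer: 336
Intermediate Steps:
f = 9 (f = (-3)**2 = 9)
(19 + f)*(6 + 1*6) = (19 + 9)*(6 + 1*6) = 28*(6 + 6) = 28*12 = 336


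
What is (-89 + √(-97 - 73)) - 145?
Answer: -234 + I*√170 ≈ -234.0 + 13.038*I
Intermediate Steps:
(-89 + √(-97 - 73)) - 145 = (-89 + √(-170)) - 145 = (-89 + I*√170) - 145 = -234 + I*√170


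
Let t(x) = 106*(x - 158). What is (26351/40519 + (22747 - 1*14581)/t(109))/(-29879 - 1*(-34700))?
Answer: -97005530/507303431103 ≈ -0.00019122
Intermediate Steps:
t(x) = -16748 + 106*x (t(x) = 106*(-158 + x) = -16748 + 106*x)
(26351/40519 + (22747 - 1*14581)/t(109))/(-29879 - 1*(-34700)) = (26351/40519 + (22747 - 1*14581)/(-16748 + 106*109))/(-29879 - 1*(-34700)) = (26351*(1/40519) + (22747 - 14581)/(-16748 + 11554))/(-29879 + 34700) = (26351/40519 + 8166/(-5194))/4821 = (26351/40519 + 8166*(-1/5194))*(1/4821) = (26351/40519 - 4083/2597)*(1/4821) = -97005530/105227843*1/4821 = -97005530/507303431103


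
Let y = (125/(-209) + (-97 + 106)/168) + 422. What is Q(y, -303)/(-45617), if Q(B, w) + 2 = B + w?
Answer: -1362995/533901368 ≈ -0.0025529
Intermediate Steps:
y = 4932715/11704 (y = (125*(-1/209) + 9*(1/168)) + 422 = (-125/209 + 3/56) + 422 = -6373/11704 + 422 = 4932715/11704 ≈ 421.46)
Q(B, w) = -2 + B + w (Q(B, w) = -2 + (B + w) = -2 + B + w)
Q(y, -303)/(-45617) = (-2 + 4932715/11704 - 303)/(-45617) = (1362995/11704)*(-1/45617) = -1362995/533901368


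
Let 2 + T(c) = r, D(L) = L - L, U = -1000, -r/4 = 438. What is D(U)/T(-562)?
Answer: 0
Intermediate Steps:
r = -1752 (r = -4*438 = -1752)
D(L) = 0
T(c) = -1754 (T(c) = -2 - 1752 = -1754)
D(U)/T(-562) = 0/(-1754) = 0*(-1/1754) = 0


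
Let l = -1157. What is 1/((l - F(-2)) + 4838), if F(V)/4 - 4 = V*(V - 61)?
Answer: 1/3161 ≈ 0.00031636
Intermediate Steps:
F(V) = 16 + 4*V*(-61 + V) (F(V) = 16 + 4*(V*(V - 61)) = 16 + 4*(V*(-61 + V)) = 16 + 4*V*(-61 + V))
1/((l - F(-2)) + 4838) = 1/((-1157 - (16 - 244*(-2) + 4*(-2)**2)) + 4838) = 1/((-1157 - (16 + 488 + 4*4)) + 4838) = 1/((-1157 - (16 + 488 + 16)) + 4838) = 1/((-1157 - 1*520) + 4838) = 1/((-1157 - 520) + 4838) = 1/(-1677 + 4838) = 1/3161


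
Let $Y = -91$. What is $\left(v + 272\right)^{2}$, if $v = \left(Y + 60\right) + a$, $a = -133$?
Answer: $11664$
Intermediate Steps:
$v = -164$ ($v = \left(-91 + 60\right) - 133 = -31 - 133 = -164$)
$\left(v + 272\right)^{2} = \left(-164 + 272\right)^{2} = 108^{2} = 11664$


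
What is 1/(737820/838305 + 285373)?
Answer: 18629/5316230013 ≈ 3.5042e-6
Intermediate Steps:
1/(737820/838305 + 285373) = 1/(737820*(1/838305) + 285373) = 1/(16396/18629 + 285373) = 1/(5316230013/18629) = 18629/5316230013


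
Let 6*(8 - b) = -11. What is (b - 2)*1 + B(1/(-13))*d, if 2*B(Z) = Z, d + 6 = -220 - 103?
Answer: 799/39 ≈ 20.487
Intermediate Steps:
b = 59/6 (b = 8 - ⅙*(-11) = 8 + 11/6 = 59/6 ≈ 9.8333)
d = -329 (d = -6 + (-220 - 103) = -6 - 323 = -329)
B(Z) = Z/2
(b - 2)*1 + B(1/(-13))*d = (59/6 - 2)*1 + ((½)/(-13))*(-329) = (47/6)*1 + ((½)*(-1/13))*(-329) = 47/6 - 1/26*(-329) = 47/6 + 329/26 = 799/39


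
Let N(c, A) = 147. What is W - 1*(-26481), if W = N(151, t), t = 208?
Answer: 26628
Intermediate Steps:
W = 147
W - 1*(-26481) = 147 - 1*(-26481) = 147 + 26481 = 26628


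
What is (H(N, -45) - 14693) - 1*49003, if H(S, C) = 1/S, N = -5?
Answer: -318481/5 ≈ -63696.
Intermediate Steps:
(H(N, -45) - 14693) - 1*49003 = (1/(-5) - 14693) - 1*49003 = (-⅕ - 14693) - 49003 = -73466/5 - 49003 = -318481/5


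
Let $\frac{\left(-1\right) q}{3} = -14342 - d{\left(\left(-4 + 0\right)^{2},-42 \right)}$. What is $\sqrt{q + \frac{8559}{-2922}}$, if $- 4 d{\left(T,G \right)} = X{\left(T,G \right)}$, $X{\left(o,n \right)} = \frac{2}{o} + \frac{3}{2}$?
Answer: $\frac{3 \sqrt{72557864098}}{3896} \approx 207.42$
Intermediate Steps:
$X{\left(o,n \right)} = \frac{3}{2} + \frac{2}{o}$ ($X{\left(o,n \right)} = \frac{2}{o} + 3 \cdot \frac{1}{2} = \frac{2}{o} + \frac{3}{2} = \frac{3}{2} + \frac{2}{o}$)
$d{\left(T,G \right)} = - \frac{3}{8} - \frac{1}{2 T}$ ($d{\left(T,G \right)} = - \frac{\frac{3}{2} + \frac{2}{T}}{4} = - \frac{3}{8} - \frac{1}{2 T}$)
$q = \frac{1376793}{32}$ ($q = - 3 \left(-14342 - \frac{-4 - 3 \left(-4 + 0\right)^{2}}{8 \left(-4 + 0\right)^{2}}\right) = - 3 \left(-14342 - \frac{-4 - 3 \left(-4\right)^{2}}{8 \left(-4\right)^{2}}\right) = - 3 \left(-14342 - \frac{-4 - 48}{8 \cdot 16}\right) = - 3 \left(-14342 - \frac{1}{8} \cdot \frac{1}{16} \left(-4 - 48\right)\right) = - 3 \left(-14342 - \frac{1}{8} \cdot \frac{1}{16} \left(-52\right)\right) = - 3 \left(-14342 - - \frac{13}{32}\right) = - 3 \left(-14342 + \frac{13}{32}\right) = \left(-3\right) \left(- \frac{458931}{32}\right) = \frac{1376793}{32} \approx 43025.0$)
$\sqrt{q + \frac{8559}{-2922}} = \sqrt{\frac{1376793}{32} + \frac{8559}{-2922}} = \sqrt{\frac{1376793}{32} + 8559 \left(- \frac{1}{2922}\right)} = \sqrt{\frac{1376793}{32} - \frac{2853}{974}} = \sqrt{\frac{670452543}{15584}} = \frac{3 \sqrt{72557864098}}{3896}$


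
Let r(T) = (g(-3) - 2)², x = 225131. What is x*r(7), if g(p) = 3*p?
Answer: 27240851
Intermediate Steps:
r(T) = 121 (r(T) = (3*(-3) - 2)² = (-9 - 2)² = (-11)² = 121)
x*r(7) = 225131*121 = 27240851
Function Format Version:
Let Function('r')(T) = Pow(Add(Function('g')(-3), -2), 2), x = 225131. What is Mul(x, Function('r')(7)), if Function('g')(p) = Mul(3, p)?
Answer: 27240851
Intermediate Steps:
Function('r')(T) = 121 (Function('r')(T) = Pow(Add(Mul(3, -3), -2), 2) = Pow(Add(-9, -2), 2) = Pow(-11, 2) = 121)
Mul(x, Function('r')(7)) = Mul(225131, 121) = 27240851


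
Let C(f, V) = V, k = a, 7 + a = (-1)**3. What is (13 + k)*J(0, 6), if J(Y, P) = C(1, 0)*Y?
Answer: 0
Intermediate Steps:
a = -8 (a = -7 + (-1)**3 = -7 - 1 = -8)
k = -8
J(Y, P) = 0 (J(Y, P) = 0*Y = 0)
(13 + k)*J(0, 6) = (13 - 8)*0 = 5*0 = 0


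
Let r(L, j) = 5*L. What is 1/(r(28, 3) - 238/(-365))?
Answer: 365/51338 ≈ 0.0071097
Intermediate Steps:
1/(r(28, 3) - 238/(-365)) = 1/(5*28 - 238/(-365)) = 1/(140 - 238*(-1/365)) = 1/(140 + 238/365) = 1/(51338/365) = 365/51338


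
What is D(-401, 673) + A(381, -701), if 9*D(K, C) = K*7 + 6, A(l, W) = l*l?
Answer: 1303648/9 ≈ 1.4485e+5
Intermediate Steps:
A(l, W) = l²
D(K, C) = ⅔ + 7*K/9 (D(K, C) = (K*7 + 6)/9 = (7*K + 6)/9 = (6 + 7*K)/9 = ⅔ + 7*K/9)
D(-401, 673) + A(381, -701) = (⅔ + (7/9)*(-401)) + 381² = (⅔ - 2807/9) + 145161 = -2801/9 + 145161 = 1303648/9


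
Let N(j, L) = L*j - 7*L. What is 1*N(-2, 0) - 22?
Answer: -22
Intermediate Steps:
N(j, L) = -7*L + L*j
1*N(-2, 0) - 22 = 1*(0*(-7 - 2)) - 22 = 1*(0*(-9)) - 22 = 1*0 - 22 = 0 - 22 = -22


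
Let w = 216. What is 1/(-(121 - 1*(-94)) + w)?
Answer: 1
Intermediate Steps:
1/(-(121 - 1*(-94)) + w) = 1/(-(121 - 1*(-94)) + 216) = 1/(-(121 + 94) + 216) = 1/(-1*215 + 216) = 1/(-215 + 216) = 1/1 = 1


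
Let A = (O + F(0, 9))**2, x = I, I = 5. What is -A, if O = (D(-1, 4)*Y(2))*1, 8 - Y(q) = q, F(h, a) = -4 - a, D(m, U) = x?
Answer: -289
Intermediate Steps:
x = 5
D(m, U) = 5
Y(q) = 8 - q
O = 30 (O = (5*(8 - 1*2))*1 = (5*(8 - 2))*1 = (5*6)*1 = 30*1 = 30)
A = 289 (A = (30 + (-4 - 1*9))**2 = (30 + (-4 - 9))**2 = (30 - 13)**2 = 17**2 = 289)
-A = -1*289 = -289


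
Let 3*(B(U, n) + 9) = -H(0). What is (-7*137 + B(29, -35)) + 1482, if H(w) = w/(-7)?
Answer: 514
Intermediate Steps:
H(w) = -w/7 (H(w) = w*(-⅐) = -w/7)
B(U, n) = -9 (B(U, n) = -9 + (-(-1)*0/7)/3 = -9 + (-1*0)/3 = -9 + (⅓)*0 = -9 + 0 = -9)
(-7*137 + B(29, -35)) + 1482 = (-7*137 - 9) + 1482 = (-959 - 9) + 1482 = -968 + 1482 = 514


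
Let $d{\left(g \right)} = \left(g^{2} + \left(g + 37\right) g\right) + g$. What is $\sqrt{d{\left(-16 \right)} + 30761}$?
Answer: $\sqrt{30665} \approx 175.11$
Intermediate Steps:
$d{\left(g \right)} = g + g^{2} + g \left(37 + g\right)$ ($d{\left(g \right)} = \left(g^{2} + \left(37 + g\right) g\right) + g = \left(g^{2} + g \left(37 + g\right)\right) + g = g + g^{2} + g \left(37 + g\right)$)
$\sqrt{d{\left(-16 \right)} + 30761} = \sqrt{2 \left(-16\right) \left(19 - 16\right) + 30761} = \sqrt{2 \left(-16\right) 3 + 30761} = \sqrt{-96 + 30761} = \sqrt{30665}$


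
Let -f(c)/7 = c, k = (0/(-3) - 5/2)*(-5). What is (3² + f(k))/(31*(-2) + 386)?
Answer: -157/648 ≈ -0.24228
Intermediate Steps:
k = 25/2 (k = (0*(-⅓) - 5*½)*(-5) = (0 - 5/2)*(-5) = -5/2*(-5) = 25/2 ≈ 12.500)
f(c) = -7*c
(3² + f(k))/(31*(-2) + 386) = (3² - 7*25/2)/(31*(-2) + 386) = (9 - 175/2)/(-62 + 386) = -157/2/324 = -157/2*1/324 = -157/648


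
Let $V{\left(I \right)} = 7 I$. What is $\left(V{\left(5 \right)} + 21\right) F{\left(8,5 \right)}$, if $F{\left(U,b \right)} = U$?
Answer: $448$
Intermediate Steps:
$\left(V{\left(5 \right)} + 21\right) F{\left(8,5 \right)} = \left(7 \cdot 5 + 21\right) 8 = \left(35 + 21\right) 8 = 56 \cdot 8 = 448$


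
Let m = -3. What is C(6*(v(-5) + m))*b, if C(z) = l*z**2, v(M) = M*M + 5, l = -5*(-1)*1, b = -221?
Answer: -28999620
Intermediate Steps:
l = 5 (l = 5*1 = 5)
v(M) = 5 + M**2 (v(M) = M**2 + 5 = 5 + M**2)
C(z) = 5*z**2
C(6*(v(-5) + m))*b = (5*(6*((5 + (-5)**2) - 3))**2)*(-221) = (5*(6*((5 + 25) - 3))**2)*(-221) = (5*(6*(30 - 3))**2)*(-221) = (5*(6*27)**2)*(-221) = (5*162**2)*(-221) = (5*26244)*(-221) = 131220*(-221) = -28999620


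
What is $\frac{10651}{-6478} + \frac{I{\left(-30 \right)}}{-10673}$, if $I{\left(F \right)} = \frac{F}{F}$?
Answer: $- \frac{113684601}{69139694} \approx -1.6443$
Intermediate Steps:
$I{\left(F \right)} = 1$
$\frac{10651}{-6478} + \frac{I{\left(-30 \right)}}{-10673} = \frac{10651}{-6478} + 1 \frac{1}{-10673} = 10651 \left(- \frac{1}{6478}\right) + 1 \left(- \frac{1}{10673}\right) = - \frac{10651}{6478} - \frac{1}{10673} = - \frac{113684601}{69139694}$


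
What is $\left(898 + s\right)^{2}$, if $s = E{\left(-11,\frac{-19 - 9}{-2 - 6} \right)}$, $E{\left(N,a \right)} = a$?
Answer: $\frac{3250809}{4} \approx 8.127 \cdot 10^{5}$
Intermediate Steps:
$s = \frac{7}{2}$ ($s = \frac{-19 - 9}{-2 - 6} = - \frac{28}{-8} = \left(-28\right) \left(- \frac{1}{8}\right) = \frac{7}{2} \approx 3.5$)
$\left(898 + s\right)^{2} = \left(898 + \frac{7}{2}\right)^{2} = \left(\frac{1803}{2}\right)^{2} = \frac{3250809}{4}$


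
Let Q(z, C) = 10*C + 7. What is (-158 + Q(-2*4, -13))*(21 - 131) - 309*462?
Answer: -111848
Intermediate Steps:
Q(z, C) = 7 + 10*C
(-158 + Q(-2*4, -13))*(21 - 131) - 309*462 = (-158 + (7 + 10*(-13)))*(21 - 131) - 309*462 = (-158 + (7 - 130))*(-110) - 142758 = (-158 - 123)*(-110) - 142758 = -281*(-110) - 142758 = 30910 - 142758 = -111848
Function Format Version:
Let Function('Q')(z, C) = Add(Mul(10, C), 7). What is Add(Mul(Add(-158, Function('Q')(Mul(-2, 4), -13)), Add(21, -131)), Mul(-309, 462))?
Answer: -111848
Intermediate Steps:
Function('Q')(z, C) = Add(7, Mul(10, C))
Add(Mul(Add(-158, Function('Q')(Mul(-2, 4), -13)), Add(21, -131)), Mul(-309, 462)) = Add(Mul(Add(-158, Add(7, Mul(10, -13))), Add(21, -131)), Mul(-309, 462)) = Add(Mul(Add(-158, Add(7, -130)), -110), -142758) = Add(Mul(Add(-158, -123), -110), -142758) = Add(Mul(-281, -110), -142758) = Add(30910, -142758) = -111848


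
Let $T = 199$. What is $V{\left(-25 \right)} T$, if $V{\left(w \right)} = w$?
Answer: $-4975$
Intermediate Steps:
$V{\left(-25 \right)} T = \left(-25\right) 199 = -4975$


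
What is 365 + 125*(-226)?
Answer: -27885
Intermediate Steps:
365 + 125*(-226) = 365 - 28250 = -27885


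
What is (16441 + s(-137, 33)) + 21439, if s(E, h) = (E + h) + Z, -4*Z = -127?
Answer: 151231/4 ≈ 37808.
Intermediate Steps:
Z = 127/4 (Z = -1/4*(-127) = 127/4 ≈ 31.750)
s(E, h) = 127/4 + E + h (s(E, h) = (E + h) + 127/4 = 127/4 + E + h)
(16441 + s(-137, 33)) + 21439 = (16441 + (127/4 - 137 + 33)) + 21439 = (16441 - 289/4) + 21439 = 65475/4 + 21439 = 151231/4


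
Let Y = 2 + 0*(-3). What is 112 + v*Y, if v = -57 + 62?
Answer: 122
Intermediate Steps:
v = 5
Y = 2 (Y = 2 + 0 = 2)
112 + v*Y = 112 + 5*2 = 112 + 10 = 122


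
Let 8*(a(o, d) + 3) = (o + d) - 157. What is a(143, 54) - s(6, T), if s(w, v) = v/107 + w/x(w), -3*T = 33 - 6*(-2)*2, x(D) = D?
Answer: 126/107 ≈ 1.1776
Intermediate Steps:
T = -19 (T = -(33 - 6*(-2)*2)/3 = -(33 - (-12)*2)/3 = -(33 - 1*(-24))/3 = -(33 + 24)/3 = -⅓*57 = -19)
a(o, d) = -181/8 + d/8 + o/8 (a(o, d) = -3 + ((o + d) - 157)/8 = -3 + ((d + o) - 157)/8 = -3 + (-157 + d + o)/8 = -3 + (-157/8 + d/8 + o/8) = -181/8 + d/8 + o/8)
s(w, v) = 1 + v/107 (s(w, v) = v/107 + w/w = v*(1/107) + 1 = v/107 + 1 = 1 + v/107)
a(143, 54) - s(6, T) = (-181/8 + (⅛)*54 + (⅛)*143) - (1 + (1/107)*(-19)) = (-181/8 + 27/4 + 143/8) - (1 - 19/107) = 2 - 1*88/107 = 2 - 88/107 = 126/107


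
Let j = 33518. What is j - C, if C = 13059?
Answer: 20459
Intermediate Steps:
j - C = 33518 - 1*13059 = 33518 - 13059 = 20459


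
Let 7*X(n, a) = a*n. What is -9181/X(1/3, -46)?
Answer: 192801/46 ≈ 4191.3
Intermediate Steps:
X(n, a) = a*n/7 (X(n, a) = (a*n)/7 = a*n/7)
-9181/X(1/3, -46) = -9181/((⅐)*(-46)/3) = -9181/((⅐)*(-46)*(⅓)) = -9181/(-46/21) = -9181*(-21/46) = 192801/46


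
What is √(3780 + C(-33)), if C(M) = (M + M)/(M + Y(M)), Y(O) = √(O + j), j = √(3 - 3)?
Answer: √(3780 + 66/(33 - I*√33)) ≈ 61.497 + 0.0027*I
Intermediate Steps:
j = 0 (j = √0 = 0)
Y(O) = √O (Y(O) = √(O + 0) = √O)
C(M) = 2*M/(M + √M) (C(M) = (M + M)/(M + √M) = (2*M)/(M + √M) = 2*M/(M + √M))
√(3780 + C(-33)) = √(3780 + 2*(-33)/(-33 + √(-33))) = √(3780 + 2*(-33)/(-33 + I*√33)) = √(3780 - 66/(-33 + I*√33))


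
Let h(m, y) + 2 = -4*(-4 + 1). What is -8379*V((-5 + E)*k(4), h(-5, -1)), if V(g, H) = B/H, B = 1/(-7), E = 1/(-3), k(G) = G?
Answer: 1197/10 ≈ 119.70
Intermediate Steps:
E = -1/3 (E = 1*(-1/3) = -1/3 ≈ -0.33333)
B = -1/7 ≈ -0.14286
h(m, y) = 10 (h(m, y) = -2 - 4*(-4 + 1) = -2 - 4*(-3) = -2 + 12 = 10)
V(g, H) = -1/(7*H)
-8379*V((-5 + E)*k(4), h(-5, -1)) = -(-1197)/10 = -8379*(-1/70) = 1197/10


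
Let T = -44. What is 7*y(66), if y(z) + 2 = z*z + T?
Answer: 30170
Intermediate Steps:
y(z) = -46 + z**2 (y(z) = -2 + (z*z - 44) = -2 + (z**2 - 44) = -2 + (-44 + z**2) = -46 + z**2)
7*y(66) = 7*(-46 + 66**2) = 7*(-46 + 4356) = 7*4310 = 30170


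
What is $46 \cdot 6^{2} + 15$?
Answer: $1671$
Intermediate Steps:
$46 \cdot 6^{2} + 15 = 46 \cdot 36 + 15 = 1656 + 15 = 1671$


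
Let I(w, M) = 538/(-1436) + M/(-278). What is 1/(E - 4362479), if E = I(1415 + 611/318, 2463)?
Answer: -49901/217692525383 ≈ -2.2923e-7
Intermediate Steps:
I(w, M) = -269/718 - M/278 (I(w, M) = 538*(-1/1436) + M*(-1/278) = -269/718 - M/278)
E = -460804/49901 (E = -269/718 - 1/278*2463 = -269/718 - 2463/278 = -460804/49901 ≈ -9.2344)
1/(E - 4362479) = 1/(-460804/49901 - 4362479) = 1/(-217692525383/49901) = -49901/217692525383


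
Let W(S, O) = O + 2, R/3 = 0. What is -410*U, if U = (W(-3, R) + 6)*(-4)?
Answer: 13120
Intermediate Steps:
R = 0 (R = 3*0 = 0)
W(S, O) = 2 + O
U = -32 (U = ((2 + 0) + 6)*(-4) = (2 + 6)*(-4) = 8*(-4) = -32)
-410*U = -410*(-32) = 13120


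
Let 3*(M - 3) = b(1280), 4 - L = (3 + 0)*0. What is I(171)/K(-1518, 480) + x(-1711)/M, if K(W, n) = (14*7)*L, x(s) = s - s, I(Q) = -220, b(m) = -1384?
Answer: -55/98 ≈ -0.56122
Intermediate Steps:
x(s) = 0
L = 4 (L = 4 - (3 + 0)*0 = 4 - 3*0 = 4 - 1*0 = 4 + 0 = 4)
M = -1375/3 (M = 3 + (1/3)*(-1384) = 3 - 1384/3 = -1375/3 ≈ -458.33)
K(W, n) = 392 (K(W, n) = (14*7)*4 = 98*4 = 392)
I(171)/K(-1518, 480) + x(-1711)/M = -220/392 + 0/(-1375/3) = -220*1/392 + 0*(-3/1375) = -55/98 + 0 = -55/98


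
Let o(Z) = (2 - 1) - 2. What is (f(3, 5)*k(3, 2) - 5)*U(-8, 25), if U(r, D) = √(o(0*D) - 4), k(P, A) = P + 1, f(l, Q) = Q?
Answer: 15*I*√5 ≈ 33.541*I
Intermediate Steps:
k(P, A) = 1 + P
o(Z) = -1 (o(Z) = 1 - 2 = -1)
U(r, D) = I*√5 (U(r, D) = √(-1 - 4) = √(-5) = I*√5)
(f(3, 5)*k(3, 2) - 5)*U(-8, 25) = (5*(1 + 3) - 5)*(I*√5) = (5*4 - 5)*(I*√5) = (20 - 5)*(I*√5) = 15*(I*√5) = 15*I*√5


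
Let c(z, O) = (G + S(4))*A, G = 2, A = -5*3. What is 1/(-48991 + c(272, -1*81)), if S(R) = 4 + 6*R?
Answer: -1/49441 ≈ -2.0226e-5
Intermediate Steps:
A = -15
c(z, O) = -450 (c(z, O) = (2 + (4 + 6*4))*(-15) = (2 + (4 + 24))*(-15) = (2 + 28)*(-15) = 30*(-15) = -450)
1/(-48991 + c(272, -1*81)) = 1/(-48991 - 450) = 1/(-49441) = -1/49441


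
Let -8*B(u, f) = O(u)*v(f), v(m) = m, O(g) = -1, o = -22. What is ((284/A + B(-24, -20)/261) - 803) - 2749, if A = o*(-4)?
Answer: -10188554/2871 ≈ -3548.8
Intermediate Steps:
B(u, f) = f/8 (B(u, f) = -(-1)*f/8 = f/8)
A = 88 (A = -22*(-4) = 88)
((284/A + B(-24, -20)/261) - 803) - 2749 = ((284/88 + ((1/8)*(-20))/261) - 803) - 2749 = ((284*(1/88) - 5/2*1/261) - 803) - 2749 = ((71/22 - 5/522) - 803) - 2749 = (9238/2871 - 803) - 2749 = -2296175/2871 - 2749 = -10188554/2871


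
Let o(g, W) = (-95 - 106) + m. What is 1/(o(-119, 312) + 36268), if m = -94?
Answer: 1/35973 ≈ 2.7799e-5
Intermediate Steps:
o(g, W) = -295 (o(g, W) = (-95 - 106) - 94 = -201 - 94 = -295)
1/(o(-119, 312) + 36268) = 1/(-295 + 36268) = 1/35973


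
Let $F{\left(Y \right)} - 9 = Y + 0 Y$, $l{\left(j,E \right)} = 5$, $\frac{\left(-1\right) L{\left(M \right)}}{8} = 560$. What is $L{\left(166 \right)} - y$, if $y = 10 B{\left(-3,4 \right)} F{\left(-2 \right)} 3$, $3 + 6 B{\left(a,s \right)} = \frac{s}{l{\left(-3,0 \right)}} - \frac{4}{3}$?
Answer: $- \frac{13069}{3} \approx -4356.3$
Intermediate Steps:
$L{\left(M \right)} = -4480$ ($L{\left(M \right)} = \left(-8\right) 560 = -4480$)
$F{\left(Y \right)} = 9 + Y$ ($F{\left(Y \right)} = 9 + \left(Y + 0 Y\right) = 9 + \left(Y + 0\right) = 9 + Y$)
$B{\left(a,s \right)} = - \frac{13}{18} + \frac{s}{30}$ ($B{\left(a,s \right)} = - \frac{1}{2} + \frac{\frac{s}{5} - \frac{4}{3}}{6} = - \frac{1}{2} + \frac{- \frac{4}{3} + \frac{s}{5}}{6} = - \frac{1}{2} + \left(- \frac{2}{9} + \frac{s}{30}\right) = - \frac{13}{18} + \frac{s}{30}$)
$y = - \frac{371}{3}$ ($y = 10 \left(- \frac{13}{18} + \frac{1}{30} \cdot 4\right) \left(9 - 2\right) 3 = 10 \left(- \frac{13}{18} + \frac{2}{15}\right) 7 \cdot 3 = 10 \left(- \frac{53}{90}\right) 7 \cdot 3 = \left(- \frac{53}{9}\right) 7 \cdot 3 = \left(- \frac{371}{9}\right) 3 = - \frac{371}{3} \approx -123.67$)
$L{\left(166 \right)} - y = -4480 - - \frac{371}{3} = -4480 + \frac{371}{3} = - \frac{13069}{3}$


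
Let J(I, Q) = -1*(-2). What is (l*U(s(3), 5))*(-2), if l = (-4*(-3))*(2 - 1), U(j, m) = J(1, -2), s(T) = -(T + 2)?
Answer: -48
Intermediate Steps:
J(I, Q) = 2
s(T) = -2 - T (s(T) = -(2 + T) = -2 - T)
U(j, m) = 2
l = 12 (l = 12*1 = 12)
(l*U(s(3), 5))*(-2) = (12*2)*(-2) = 24*(-2) = -48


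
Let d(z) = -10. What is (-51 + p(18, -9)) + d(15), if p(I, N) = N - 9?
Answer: -79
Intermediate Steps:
p(I, N) = -9 + N
(-51 + p(18, -9)) + d(15) = (-51 + (-9 - 9)) - 10 = (-51 - 18) - 10 = -69 - 10 = -79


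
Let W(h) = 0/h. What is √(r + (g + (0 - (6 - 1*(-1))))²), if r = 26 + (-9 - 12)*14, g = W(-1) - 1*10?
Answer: √21 ≈ 4.5826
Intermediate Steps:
W(h) = 0
g = -10 (g = 0 - 1*10 = 0 - 10 = -10)
r = -268 (r = 26 - 21*14 = 26 - 294 = -268)
√(r + (g + (0 - (6 - 1*(-1))))²) = √(-268 + (-10 + (0 - (6 - 1*(-1))))²) = √(-268 + (-10 + (0 - (6 + 1)))²) = √(-268 + (-10 + (0 - 1*7))²) = √(-268 + (-10 + (0 - 7))²) = √(-268 + (-10 - 7)²) = √(-268 + (-17)²) = √(-268 + 289) = √21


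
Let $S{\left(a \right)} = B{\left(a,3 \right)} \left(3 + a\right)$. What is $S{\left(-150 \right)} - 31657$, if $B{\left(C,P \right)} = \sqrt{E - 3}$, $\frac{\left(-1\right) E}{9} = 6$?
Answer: $-31657 - 147 i \sqrt{57} \approx -31657.0 - 1109.8 i$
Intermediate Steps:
$E = -54$ ($E = \left(-9\right) 6 = -54$)
$B{\left(C,P \right)} = i \sqrt{57}$ ($B{\left(C,P \right)} = \sqrt{-54 - 3} = \sqrt{-57} = i \sqrt{57}$)
$S{\left(a \right)} = i \sqrt{57} \left(3 + a\right)$
$S{\left(-150 \right)} - 31657 = i \sqrt{57} \left(3 - 150\right) - 31657 = i \sqrt{57} \left(-147\right) - 31657 = - 147 i \sqrt{57} - 31657 = -31657 - 147 i \sqrt{57}$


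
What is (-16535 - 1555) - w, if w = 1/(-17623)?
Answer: -318800069/17623 ≈ -18090.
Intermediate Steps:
w = -1/17623 ≈ -5.6744e-5
(-16535 - 1555) - w = (-16535 - 1555) - 1*(-1/17623) = -18090 + 1/17623 = -318800069/17623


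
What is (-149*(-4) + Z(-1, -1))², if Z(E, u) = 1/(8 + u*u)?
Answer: 28783225/81 ≈ 3.5535e+5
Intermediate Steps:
Z(E, u) = 1/(8 + u²)
(-149*(-4) + Z(-1, -1))² = (-149*(-4) + 1/(8 + (-1)²))² = (596 + 1/(8 + 1))² = (596 + 1/9)² = (596 + ⅑)² = (5365/9)² = 28783225/81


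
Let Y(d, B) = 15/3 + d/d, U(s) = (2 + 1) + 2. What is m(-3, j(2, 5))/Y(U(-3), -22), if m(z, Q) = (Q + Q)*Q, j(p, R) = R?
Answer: 25/3 ≈ 8.3333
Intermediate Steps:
U(s) = 5 (U(s) = 3 + 2 = 5)
Y(d, B) = 6 (Y(d, B) = 15*(⅓) + 1 = 5 + 1 = 6)
m(z, Q) = 2*Q² (m(z, Q) = (2*Q)*Q = 2*Q²)
m(-3, j(2, 5))/Y(U(-3), -22) = (2*5²)/6 = (2*25)*(⅙) = 50*(⅙) = 25/3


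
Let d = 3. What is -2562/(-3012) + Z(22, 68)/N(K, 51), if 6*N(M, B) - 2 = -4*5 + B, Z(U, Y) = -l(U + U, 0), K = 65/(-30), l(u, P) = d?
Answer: 1685/5522 ≈ 0.30514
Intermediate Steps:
l(u, P) = 3
K = -13/6 (K = 65*(-1/30) = -13/6 ≈ -2.1667)
Z(U, Y) = -3 (Z(U, Y) = -1*3 = -3)
N(M, B) = -3 + B/6 (N(M, B) = ⅓ + (-4*5 + B)/6 = ⅓ + (-20 + B)/6 = ⅓ + (-10/3 + B/6) = -3 + B/6)
-2562/(-3012) + Z(22, 68)/N(K, 51) = -2562/(-3012) - 3/(-3 + (⅙)*51) = -2562*(-1/3012) - 3/(-3 + 17/2) = 427/502 - 3/11/2 = 427/502 - 3*2/11 = 427/502 - 6/11 = 1685/5522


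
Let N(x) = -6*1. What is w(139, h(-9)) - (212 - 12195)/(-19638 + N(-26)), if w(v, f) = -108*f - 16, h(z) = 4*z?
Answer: 76049585/19644 ≈ 3871.4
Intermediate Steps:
N(x) = -6
w(v, f) = -16 - 108*f
w(139, h(-9)) - (212 - 12195)/(-19638 + N(-26)) = (-16 - 432*(-9)) - (212 - 12195)/(-19638 - 6) = (-16 - 108*(-36)) - (-11983)/(-19644) = (-16 + 3888) - (-11983)*(-1)/19644 = 3872 - 1*11983/19644 = 3872 - 11983/19644 = 76049585/19644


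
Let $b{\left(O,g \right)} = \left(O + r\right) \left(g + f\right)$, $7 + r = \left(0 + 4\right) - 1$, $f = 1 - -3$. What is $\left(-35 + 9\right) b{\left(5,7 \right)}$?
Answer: $-286$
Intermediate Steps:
$f = 4$ ($f = 1 + 3 = 4$)
$r = -4$ ($r = -7 + \left(\left(0 + 4\right) - 1\right) = -7 + \left(4 - 1\right) = -7 + 3 = -4$)
$b{\left(O,g \right)} = \left(-4 + O\right) \left(4 + g\right)$ ($b{\left(O,g \right)} = \left(O - 4\right) \left(g + 4\right) = \left(-4 + O\right) \left(4 + g\right)$)
$\left(-35 + 9\right) b{\left(5,7 \right)} = \left(-35 + 9\right) \left(-16 - 28 + 4 \cdot 5 + 5 \cdot 7\right) = - 26 \left(-16 - 28 + 20 + 35\right) = \left(-26\right) 11 = -286$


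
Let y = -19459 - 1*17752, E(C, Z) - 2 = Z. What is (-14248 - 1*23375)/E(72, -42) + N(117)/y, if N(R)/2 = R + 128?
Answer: 1399969853/1488440 ≈ 940.56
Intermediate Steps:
E(C, Z) = 2 + Z
N(R) = 256 + 2*R (N(R) = 2*(R + 128) = 2*(128 + R) = 256 + 2*R)
y = -37211 (y = -19459 - 17752 = -37211)
(-14248 - 1*23375)/E(72, -42) + N(117)/y = (-14248 - 1*23375)/(2 - 42) + (256 + 2*117)/(-37211) = (-14248 - 23375)/(-40) + (256 + 234)*(-1/37211) = -37623*(-1/40) + 490*(-1/37211) = 37623/40 - 490/37211 = 1399969853/1488440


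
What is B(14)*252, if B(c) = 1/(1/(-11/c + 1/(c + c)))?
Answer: -189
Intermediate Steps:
B(c) = -21/(2*c) (B(c) = 1/(1/(-11/c + 1/(2*c))) = 1/(1/(-21/(2*c))) = 1/(-2*c/21) = -21/(2*c))
B(14)*252 = -21/2/14*252 = -21/2*1/14*252 = -3/4*252 = -189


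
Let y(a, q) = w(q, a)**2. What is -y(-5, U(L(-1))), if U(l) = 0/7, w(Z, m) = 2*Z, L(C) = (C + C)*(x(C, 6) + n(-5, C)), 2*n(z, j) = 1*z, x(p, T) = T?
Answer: 0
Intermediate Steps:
n(z, j) = z/2 (n(z, j) = (1*z)/2 = z/2)
L(C) = 7*C (L(C) = (C + C)*(6 + (1/2)*(-5)) = (2*C)*(6 - 5/2) = (2*C)*(7/2) = 7*C)
U(l) = 0 (U(l) = 0*(1/7) = 0)
y(a, q) = 4*q**2 (y(a, q) = (2*q)**2 = 4*q**2)
-y(-5, U(L(-1))) = -4*0**2 = -4*0 = -1*0 = 0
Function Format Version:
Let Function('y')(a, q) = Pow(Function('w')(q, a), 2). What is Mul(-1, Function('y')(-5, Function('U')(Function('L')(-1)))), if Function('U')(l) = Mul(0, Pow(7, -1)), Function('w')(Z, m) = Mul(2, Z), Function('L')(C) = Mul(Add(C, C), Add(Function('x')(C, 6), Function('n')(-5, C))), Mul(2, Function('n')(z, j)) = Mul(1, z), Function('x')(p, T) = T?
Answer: 0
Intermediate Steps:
Function('n')(z, j) = Mul(Rational(1, 2), z) (Function('n')(z, j) = Mul(Rational(1, 2), Mul(1, z)) = Mul(Rational(1, 2), z))
Function('L')(C) = Mul(7, C) (Function('L')(C) = Mul(Add(C, C), Add(6, Mul(Rational(1, 2), -5))) = Mul(Mul(2, C), Add(6, Rational(-5, 2))) = Mul(Mul(2, C), Rational(7, 2)) = Mul(7, C))
Function('U')(l) = 0 (Function('U')(l) = Mul(0, Rational(1, 7)) = 0)
Function('y')(a, q) = Mul(4, Pow(q, 2)) (Function('y')(a, q) = Pow(Mul(2, q), 2) = Mul(4, Pow(q, 2)))
Mul(-1, Function('y')(-5, Function('U')(Function('L')(-1)))) = Mul(-1, Mul(4, Pow(0, 2))) = Mul(-1, Mul(4, 0)) = Mul(-1, 0) = 0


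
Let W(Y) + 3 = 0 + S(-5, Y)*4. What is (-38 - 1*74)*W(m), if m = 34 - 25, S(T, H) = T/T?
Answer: -112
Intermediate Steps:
S(T, H) = 1
m = 9
W(Y) = 1 (W(Y) = -3 + (0 + 1*4) = -3 + (0 + 4) = -3 + 4 = 1)
(-38 - 1*74)*W(m) = (-38 - 1*74)*1 = (-38 - 74)*1 = -112*1 = -112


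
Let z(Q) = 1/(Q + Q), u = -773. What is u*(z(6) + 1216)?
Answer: -11280389/12 ≈ -9.4003e+5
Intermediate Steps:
z(Q) = 1/(2*Q)
u*(z(6) + 1216) = -773*((1/2)/6 + 1216) = -773*((1/2)*(1/6) + 1216) = -773*(1/12 + 1216) = -773*14593/12 = -11280389/12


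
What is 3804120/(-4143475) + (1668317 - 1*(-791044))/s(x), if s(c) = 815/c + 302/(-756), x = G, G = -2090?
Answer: -80505438258791187/25841196185 ≈ -3.1154e+6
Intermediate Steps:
x = -2090
s(c) = -151/378 + 815/c (s(c) = 815/c + 302*(-1/756) = 815/c - 151/378 = -151/378 + 815/c)
3804120/(-4143475) + (1668317 - 1*(-791044))/s(x) = 3804120/(-4143475) + (1668317 - 1*(-791044))/(-151/378 + 815/(-2090)) = 3804120*(-1/4143475) + (1668317 + 791044)/(-151/378 + 815*(-1/2090)) = -760824/828695 + 2459361/(-151/378 - 163/418) = -760824/828695 + 2459361/(-31183/39501) = -760824/828695 + 2459361*(-39501/31183) = -760824/828695 - 97147218861/31183 = -80505438258791187/25841196185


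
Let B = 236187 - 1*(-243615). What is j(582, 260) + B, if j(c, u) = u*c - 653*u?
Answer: 461342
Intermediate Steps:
j(c, u) = -653*u + c*u (j(c, u) = c*u - 653*u = -653*u + c*u)
B = 479802 (B = 236187 + 243615 = 479802)
j(582, 260) + B = 260*(-653 + 582) + 479802 = 260*(-71) + 479802 = -18460 + 479802 = 461342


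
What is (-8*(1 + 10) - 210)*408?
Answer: -121584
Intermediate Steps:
(-8*(1 + 10) - 210)*408 = (-8*11 - 210)*408 = (-88 - 210)*408 = -298*408 = -121584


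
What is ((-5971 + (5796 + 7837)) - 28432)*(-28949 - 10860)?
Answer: 826832930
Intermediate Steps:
((-5971 + (5796 + 7837)) - 28432)*(-28949 - 10860) = ((-5971 + 13633) - 28432)*(-39809) = (7662 - 28432)*(-39809) = -20770*(-39809) = 826832930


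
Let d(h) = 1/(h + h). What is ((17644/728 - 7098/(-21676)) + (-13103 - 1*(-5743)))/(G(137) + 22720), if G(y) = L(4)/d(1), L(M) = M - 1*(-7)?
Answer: -1808658178/5607369859 ≈ -0.32255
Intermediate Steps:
L(M) = 7 + M (L(M) = M + 7 = 7 + M)
d(h) = 1/(2*h)
G(y) = 22 (G(y) = (7 + 4)/(((½)/1)) = 11/(((½)*1)) = 11/(½) = 11*2 = 22)
((17644/728 - 7098/(-21676)) + (-13103 - 1*(-5743)))/(G(137) + 22720) = ((17644/728 - 7098/(-21676)) + (-13103 - 1*(-5743)))/(22 + 22720) = ((17644*(1/728) - 7098*(-1/21676)) + (-13103 + 5743))/22742 = ((4411/182 + 3549/10838) - 7360)*(1/22742) = (12113084/493129 - 7360)*(1/22742) = -3617316356/493129*1/22742 = -1808658178/5607369859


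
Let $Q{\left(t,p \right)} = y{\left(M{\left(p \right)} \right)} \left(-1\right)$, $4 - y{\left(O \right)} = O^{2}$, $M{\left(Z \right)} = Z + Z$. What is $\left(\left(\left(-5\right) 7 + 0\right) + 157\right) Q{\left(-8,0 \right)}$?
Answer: $-488$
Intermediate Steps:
$M{\left(Z \right)} = 2 Z$
$y{\left(O \right)} = 4 - O^{2}$
$Q{\left(t,p \right)} = -4 + 4 p^{2}$ ($Q{\left(t,p \right)} = \left(4 - \left(2 p\right)^{2}\right) \left(-1\right) = \left(4 - 4 p^{2}\right) \left(-1\right) = -4 + 4 p^{2}$)
$\left(\left(\left(-5\right) 7 + 0\right) + 157\right) Q{\left(-8,0 \right)} = \left(\left(\left(-5\right) 7 + 0\right) + 157\right) \left(-4 + 4 \cdot 0^{2}\right) = \left(\left(-35 + 0\right) + 157\right) \left(-4 + 4 \cdot 0\right) = \left(-35 + 157\right) \left(-4 + 0\right) = 122 \left(-4\right) = -488$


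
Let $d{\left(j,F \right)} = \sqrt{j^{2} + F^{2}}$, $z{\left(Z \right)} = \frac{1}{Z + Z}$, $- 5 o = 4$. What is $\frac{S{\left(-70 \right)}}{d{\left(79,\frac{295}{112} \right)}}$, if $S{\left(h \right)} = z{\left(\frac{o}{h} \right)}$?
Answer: $\frac{4900 \sqrt{78374129}}{78374129} \approx 0.55349$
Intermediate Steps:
$o = - \frac{4}{5}$ ($o = \left(- \frac{1}{5}\right) 4 = - \frac{4}{5} \approx -0.8$)
$z{\left(Z \right)} = \frac{1}{2 Z}$
$d{\left(j,F \right)} = \sqrt{F^{2} + j^{2}}$
$S{\left(h \right)} = - \frac{5 h}{8}$ ($S{\left(h \right)} = \frac{1}{2 \left(- \frac{4}{5 h}\right)} = \frac{\left(- \frac{5}{4}\right) h}{2} = - \frac{5 h}{8}$)
$\frac{S{\left(-70 \right)}}{d{\left(79,\frac{295}{112} \right)}} = \frac{\left(- \frac{5}{8}\right) \left(-70\right)}{\sqrt{\left(\frac{295}{112}\right)^{2} + 79^{2}}} = \frac{175}{4 \sqrt{\left(295 \cdot \frac{1}{112}\right)^{2} + 6241}} = \frac{175}{4 \sqrt{\left(\frac{295}{112}\right)^{2} + 6241}} = \frac{175}{4 \sqrt{\frac{87025}{12544} + 6241}} = \frac{175}{4 \sqrt{\frac{78374129}{12544}}} = \frac{175}{4 \frac{\sqrt{78374129}}{112}} = \frac{175 \frac{112 \sqrt{78374129}}{78374129}}{4} = \frac{4900 \sqrt{78374129}}{78374129}$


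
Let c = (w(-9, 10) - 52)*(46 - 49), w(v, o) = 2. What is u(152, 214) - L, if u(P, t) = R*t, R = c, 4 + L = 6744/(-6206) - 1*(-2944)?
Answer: 90486852/3103 ≈ 29161.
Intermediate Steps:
L = 9119448/3103 (L = -4 + (6744/(-6206) - 1*(-2944)) = -4 + (6744*(-1/6206) + 2944) = -4 + (-3372/3103 + 2944) = -4 + 9131860/3103 = 9119448/3103 ≈ 2938.9)
c = 150 (c = (2 - 52)*(46 - 49) = -50*(-3) = 150)
R = 150
u(P, t) = 150*t
u(152, 214) - L = 150*214 - 1*9119448/3103 = 32100 - 9119448/3103 = 90486852/3103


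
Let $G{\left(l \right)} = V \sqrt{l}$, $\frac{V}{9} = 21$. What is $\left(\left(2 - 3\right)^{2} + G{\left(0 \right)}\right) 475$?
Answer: $475$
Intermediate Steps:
$V = 189$ ($V = 9 \cdot 21 = 189$)
$G{\left(l \right)} = 189 \sqrt{l}$
$\left(\left(2 - 3\right)^{2} + G{\left(0 \right)}\right) 475 = \left(\left(2 - 3\right)^{2} + 189 \sqrt{0}\right) 475 = \left(\left(-1\right)^{2} + 189 \cdot 0\right) 475 = \left(1 + 0\right) 475 = 1 \cdot 475 = 475$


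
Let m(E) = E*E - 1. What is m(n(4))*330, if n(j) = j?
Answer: 4950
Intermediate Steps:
m(E) = -1 + E² (m(E) = E² - 1 = -1 + E²)
m(n(4))*330 = (-1 + 4²)*330 = (-1 + 16)*330 = 15*330 = 4950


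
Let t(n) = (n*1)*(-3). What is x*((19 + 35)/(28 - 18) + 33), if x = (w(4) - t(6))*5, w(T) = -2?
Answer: 3072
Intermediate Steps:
t(n) = -3*n (t(n) = n*(-3) = -3*n)
x = 80 (x = (-2 - (-3)*6)*5 = (-2 - 1*(-18))*5 = (-2 + 18)*5 = 16*5 = 80)
x*((19 + 35)/(28 - 18) + 33) = 80*((19 + 35)/(28 - 18) + 33) = 80*(54/10 + 33) = 80*(54*(⅒) + 33) = 80*(27/5 + 33) = 80*(192/5) = 3072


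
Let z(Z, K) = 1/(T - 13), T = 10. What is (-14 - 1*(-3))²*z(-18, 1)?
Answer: -121/3 ≈ -40.333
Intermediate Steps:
z(Z, K) = -⅓ (z(Z, K) = 1/(10 - 13) = 1/(-3) = -⅓)
(-14 - 1*(-3))²*z(-18, 1) = (-14 - 1*(-3))²*(-⅓) = (-14 + 3)²*(-⅓) = (-11)²*(-⅓) = 121*(-⅓) = -121/3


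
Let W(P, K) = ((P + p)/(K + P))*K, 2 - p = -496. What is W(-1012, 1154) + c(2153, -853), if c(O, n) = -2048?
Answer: -441986/71 ≈ -6225.2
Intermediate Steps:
p = 498 (p = 2 - 1*(-496) = 2 + 496 = 498)
W(P, K) = K*(498 + P)/(K + P) (W(P, K) = ((P + 498)/(K + P))*K = ((498 + P)/(K + P))*K = K*(498 + P)/(K + P))
W(-1012, 1154) + c(2153, -853) = 1154*(498 - 1012)/(1154 - 1012) - 2048 = 1154*(-514)/142 - 2048 = 1154*(1/142)*(-514) - 2048 = -296578/71 - 2048 = -441986/71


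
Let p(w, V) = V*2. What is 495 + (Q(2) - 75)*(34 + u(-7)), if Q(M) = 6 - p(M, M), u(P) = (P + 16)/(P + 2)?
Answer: -9278/5 ≈ -1855.6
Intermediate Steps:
u(P) = (16 + P)/(2 + P)
p(w, V) = 2*V
Q(M) = 6 - 2*M
495 + (Q(2) - 75)*(34 + u(-7)) = 495 + ((6 - 2*2) - 75)*(34 + (16 - 7)/(2 - 7)) = 495 + ((6 - 4) - 75)*(34 + 9/(-5)) = 495 + (2 - 75)*(34 - 1/5*9) = 495 - 73*(34 - 9/5) = 495 - 73*161/5 = 495 - 11753/5 = -9278/5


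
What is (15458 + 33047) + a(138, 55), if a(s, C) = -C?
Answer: 48450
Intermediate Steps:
(15458 + 33047) + a(138, 55) = (15458 + 33047) - 1*55 = 48505 - 55 = 48450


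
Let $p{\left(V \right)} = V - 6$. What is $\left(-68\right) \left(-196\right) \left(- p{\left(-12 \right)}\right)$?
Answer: $239904$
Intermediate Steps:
$p{\left(V \right)} = -6 + V$
$\left(-68\right) \left(-196\right) \left(- p{\left(-12 \right)}\right) = \left(-68\right) \left(-196\right) \left(- (-6 - 12)\right) = 13328 \left(\left(-1\right) \left(-18\right)\right) = 13328 \cdot 18 = 239904$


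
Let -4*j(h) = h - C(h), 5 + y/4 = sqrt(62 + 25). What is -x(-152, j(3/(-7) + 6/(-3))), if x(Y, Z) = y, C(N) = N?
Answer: 20 - 4*sqrt(87) ≈ -17.310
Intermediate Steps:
y = -20 + 4*sqrt(87) (y = -20 + 4*sqrt(62 + 25) = -20 + 4*sqrt(87) ≈ 17.310)
j(h) = 0 (j(h) = -(h - h)/4 = -1/4*0 = 0)
x(Y, Z) = -20 + 4*sqrt(87)
-x(-152, j(3/(-7) + 6/(-3))) = -(-20 + 4*sqrt(87)) = 20 - 4*sqrt(87)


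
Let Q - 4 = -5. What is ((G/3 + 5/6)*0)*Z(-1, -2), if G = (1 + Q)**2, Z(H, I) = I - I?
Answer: 0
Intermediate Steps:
Q = -1 (Q = 4 - 5 = -1)
Z(H, I) = 0
G = 0 (G = (1 - 1)**2 = 0**2 = 0)
((G/3 + 5/6)*0)*Z(-1, -2) = ((0/3 + 5/6)*0)*0 = ((0*(1/3) + 5*(1/6))*0)*0 = ((0 + 5/6)*0)*0 = ((5/6)*0)*0 = 0*0 = 0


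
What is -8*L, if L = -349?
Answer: 2792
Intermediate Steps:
-8*L = -8*(-349) = 2792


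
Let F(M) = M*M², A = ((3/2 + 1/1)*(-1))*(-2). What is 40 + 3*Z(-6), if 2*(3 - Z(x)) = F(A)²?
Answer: -46777/2 ≈ -23389.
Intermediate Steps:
A = 5 (A = ((3*(½) + 1*1)*(-1))*(-2) = ((3/2 + 1)*(-1))*(-2) = ((5/2)*(-1))*(-2) = -5/2*(-2) = 5)
F(M) = M³
Z(x) = -15619/2 (Z(x) = 3 - (5³)²/2 = 3 - ½*125² = 3 - ½*15625 = 3 - 15625/2 = -15619/2)
40 + 3*Z(-6) = 40 + 3*(-15619/2) = 40 - 46857/2 = -46777/2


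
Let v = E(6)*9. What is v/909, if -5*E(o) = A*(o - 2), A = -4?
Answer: 16/505 ≈ 0.031683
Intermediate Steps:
E(o) = -8/5 + 4*o/5 (E(o) = -(-4)*(o - 2)/5 = -(-4)*(-2 + o)/5 = -(8 - 4*o)/5 = -8/5 + 4*o/5)
v = 144/5 (v = (-8/5 + (⅘)*6)*9 = (-8/5 + 24/5)*9 = (16/5)*9 = 144/5 ≈ 28.800)
v/909 = (144/5)/909 = (144/5)*(1/909) = 16/505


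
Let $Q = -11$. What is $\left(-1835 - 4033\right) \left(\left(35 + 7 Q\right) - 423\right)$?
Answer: $2728620$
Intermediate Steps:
$\left(-1835 - 4033\right) \left(\left(35 + 7 Q\right) - 423\right) = \left(-1835 - 4033\right) \left(\left(35 + 7 \left(-11\right)\right) - 423\right) = - 5868 \left(\left(35 - 77\right) - 423\right) = - 5868 \left(-42 - 423\right) = \left(-5868\right) \left(-465\right) = 2728620$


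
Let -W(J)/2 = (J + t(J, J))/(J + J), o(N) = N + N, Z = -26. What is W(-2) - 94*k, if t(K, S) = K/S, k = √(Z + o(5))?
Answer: -½ - 376*I ≈ -0.5 - 376.0*I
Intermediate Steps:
o(N) = 2*N
k = 4*I (k = √(-26 + 2*5) = √(-26 + 10) = √(-16) = 4*I ≈ 4.0*I)
W(J) = -(1 + J)/J (W(J) = -2*(J + J/J)/(J + J) = -2*(J + 1)/(2*J) = -2*(1 + J)*1/(2*J) = -(1 + J)/J)
W(-2) - 94*k = (-1 - 1*(-2))/(-2) - 376*I = -(-1 + 2)/2 - 376*I = -½*1 - 376*I = -½ - 376*I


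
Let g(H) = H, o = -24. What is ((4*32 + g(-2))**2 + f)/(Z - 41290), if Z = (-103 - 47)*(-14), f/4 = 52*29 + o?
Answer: -10906/19595 ≈ -0.55657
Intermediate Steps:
f = 5936 (f = 4*(52*29 - 24) = 4*(1508 - 24) = 4*1484 = 5936)
Z = 2100 (Z = -150*(-14) = 2100)
((4*32 + g(-2))**2 + f)/(Z - 41290) = ((4*32 - 2)**2 + 5936)/(2100 - 41290) = ((128 - 2)**2 + 5936)/(-39190) = (126**2 + 5936)*(-1/39190) = (15876 + 5936)*(-1/39190) = 21812*(-1/39190) = -10906/19595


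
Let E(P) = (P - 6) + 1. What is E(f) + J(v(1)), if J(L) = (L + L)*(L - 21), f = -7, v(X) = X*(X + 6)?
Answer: -208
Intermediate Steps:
v(X) = X*(6 + X)
E(P) = -5 + P (E(P) = (-6 + P) + 1 = -5 + P)
J(L) = 2*L*(-21 + L) (J(L) = (2*L)*(-21 + L) = 2*L*(-21 + L))
E(f) + J(v(1)) = (-5 - 7) + 2*(1*(6 + 1))*(-21 + 1*(6 + 1)) = -12 + 2*(1*7)*(-21 + 1*7) = -12 + 2*7*(-21 + 7) = -12 + 2*7*(-14) = -12 - 196 = -208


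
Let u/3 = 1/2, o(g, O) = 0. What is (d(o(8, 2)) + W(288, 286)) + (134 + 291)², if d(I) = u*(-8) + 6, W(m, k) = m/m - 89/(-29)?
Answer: 5238069/29 ≈ 1.8062e+5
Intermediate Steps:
W(m, k) = 118/29 (W(m, k) = 1 - 89*(-1/29) = 1 + 89/29 = 118/29)
u = 3/2 (u = 3*(1/2) = 3*(1*(½)) = 3*(½) = 3/2 ≈ 1.5000)
d(I) = -6 (d(I) = (3/2)*(-8) + 6 = -12 + 6 = -6)
(d(o(8, 2)) + W(288, 286)) + (134 + 291)² = (-6 + 118/29) + (134 + 291)² = -56/29 + 425² = -56/29 + 180625 = 5238069/29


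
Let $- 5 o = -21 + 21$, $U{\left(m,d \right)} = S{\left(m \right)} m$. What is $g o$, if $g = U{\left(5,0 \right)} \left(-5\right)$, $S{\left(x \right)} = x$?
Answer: $0$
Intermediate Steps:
$U{\left(m,d \right)} = m^{2}$ ($U{\left(m,d \right)} = m m = m^{2}$)
$g = -125$ ($g = 5^{2} \left(-5\right) = 25 \left(-5\right) = -125$)
$o = 0$ ($o = - \frac{-21 + 21}{5} = \left(- \frac{1}{5}\right) 0 = 0$)
$g o = \left(-125\right) 0 = 0$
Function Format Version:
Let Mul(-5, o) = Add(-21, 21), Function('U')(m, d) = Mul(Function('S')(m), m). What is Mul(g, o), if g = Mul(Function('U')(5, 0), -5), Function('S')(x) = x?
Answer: 0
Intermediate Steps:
Function('U')(m, d) = Pow(m, 2) (Function('U')(m, d) = Mul(m, m) = Pow(m, 2))
g = -125 (g = Mul(Pow(5, 2), -5) = Mul(25, -5) = -125)
o = 0 (o = Mul(Rational(-1, 5), Add(-21, 21)) = Mul(Rational(-1, 5), 0) = 0)
Mul(g, o) = Mul(-125, 0) = 0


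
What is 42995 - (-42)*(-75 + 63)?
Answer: 42491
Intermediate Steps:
42995 - (-42)*(-75 + 63) = 42995 - (-42)*(-12) = 42995 - 1*504 = 42995 - 504 = 42491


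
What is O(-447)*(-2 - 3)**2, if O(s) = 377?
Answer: 9425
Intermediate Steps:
O(-447)*(-2 - 3)**2 = 377*(-2 - 3)**2 = 377*(-5)**2 = 377*25 = 9425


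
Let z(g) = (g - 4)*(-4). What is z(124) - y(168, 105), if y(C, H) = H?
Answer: -585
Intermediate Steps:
z(g) = 16 - 4*g (z(g) = (-4 + g)*(-4) = 16 - 4*g)
z(124) - y(168, 105) = (16 - 4*124) - 1*105 = (16 - 496) - 105 = -480 - 105 = -585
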